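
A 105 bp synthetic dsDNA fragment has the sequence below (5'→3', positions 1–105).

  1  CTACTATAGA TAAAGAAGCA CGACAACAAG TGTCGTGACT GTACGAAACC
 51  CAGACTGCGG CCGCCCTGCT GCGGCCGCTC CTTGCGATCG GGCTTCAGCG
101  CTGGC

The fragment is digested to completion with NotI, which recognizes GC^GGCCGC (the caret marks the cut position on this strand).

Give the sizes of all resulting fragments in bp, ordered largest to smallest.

NotI sites (GCGGCCGC) start at positions 57, 71.
NotI cuts after base 2 of each site, so after positions 58, 72.
Linear molecule, 2 cuts → 3 fragments:
  1–58 → 58 bp
  59–72 → 14 bp
  73–105 → 33 bp
Sorted largest to smallest: 58, 33, 14 bp.

58, 33, 14 bp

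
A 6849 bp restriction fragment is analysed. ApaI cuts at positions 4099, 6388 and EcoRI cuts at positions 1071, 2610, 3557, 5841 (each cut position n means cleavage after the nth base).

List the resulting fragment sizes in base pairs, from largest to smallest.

1742, 1539, 1071, 947, 547, 542, 461 bp

Combined cut positions (sorted): 1071, 2610, 3557, 4099, 5841, 6388.
Linear molecule, 6 cuts → 7 fragments:
  1071 − 0 = 1071 bp
  2610 − 1071 = 1539 bp
  3557 − 2610 = 947 bp
  4099 − 3557 = 542 bp
  5841 − 4099 = 1742 bp
  6388 − 5841 = 547 bp
  6849 − 6388 = 461 bp
Sorted largest to smallest: 1742, 1539, 1071, 947, 547, 542, 461 bp.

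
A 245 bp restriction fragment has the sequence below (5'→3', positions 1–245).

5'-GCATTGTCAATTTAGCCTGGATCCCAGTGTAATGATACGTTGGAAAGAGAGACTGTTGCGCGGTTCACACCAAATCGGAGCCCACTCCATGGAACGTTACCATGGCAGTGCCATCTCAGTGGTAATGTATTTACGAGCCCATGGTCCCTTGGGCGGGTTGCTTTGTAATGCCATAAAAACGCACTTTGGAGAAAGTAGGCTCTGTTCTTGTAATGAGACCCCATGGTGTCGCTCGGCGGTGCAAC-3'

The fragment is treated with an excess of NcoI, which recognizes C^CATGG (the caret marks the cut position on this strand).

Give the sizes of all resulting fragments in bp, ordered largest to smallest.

87, 82, 39, 24, 13 bp

NcoI sites (CCATGG) start at positions 87, 100, 139, 221.
NcoI cuts after the first base of each site, so after positions 87, 100, 139, 221.
Linear molecule, 4 cuts → 5 fragments:
  1–87 → 87 bp
  88–100 → 13 bp
  101–139 → 39 bp
  140–221 → 82 bp
  222–245 → 24 bp
Sorted largest to smallest: 87, 82, 39, 24, 13 bp.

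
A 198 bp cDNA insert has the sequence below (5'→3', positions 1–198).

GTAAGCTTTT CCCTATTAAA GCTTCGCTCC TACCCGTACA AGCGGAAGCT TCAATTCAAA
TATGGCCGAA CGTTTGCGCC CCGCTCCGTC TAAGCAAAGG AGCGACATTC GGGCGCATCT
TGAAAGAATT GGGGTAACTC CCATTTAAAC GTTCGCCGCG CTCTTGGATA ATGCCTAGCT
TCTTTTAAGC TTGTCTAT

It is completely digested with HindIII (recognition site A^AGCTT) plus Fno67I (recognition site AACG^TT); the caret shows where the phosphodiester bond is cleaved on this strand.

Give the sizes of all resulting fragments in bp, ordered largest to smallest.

79, 36, 27, 26, 16, 11, 3 bp

HindIII sites (AAGCTT) start at positions 3, 19, 46, 187.
HindIII cuts after the first base of each site, so after positions 3, 19, 46, 187.
Fno67I sites (AACGTT) start at positions 69, 148.
Fno67I cuts after base 4 of each site, so after positions 72, 151.
Combined cut positions: 3, 19, 46, 72, 151, 187.
Linear molecule, 6 cuts → 7 fragments:
  1–3 → 3 bp
  4–19 → 16 bp
  20–46 → 27 bp
  47–72 → 26 bp
  73–151 → 79 bp
  152–187 → 36 bp
  188–198 → 11 bp
Sorted largest to smallest: 79, 36, 27, 26, 16, 11, 3 bp.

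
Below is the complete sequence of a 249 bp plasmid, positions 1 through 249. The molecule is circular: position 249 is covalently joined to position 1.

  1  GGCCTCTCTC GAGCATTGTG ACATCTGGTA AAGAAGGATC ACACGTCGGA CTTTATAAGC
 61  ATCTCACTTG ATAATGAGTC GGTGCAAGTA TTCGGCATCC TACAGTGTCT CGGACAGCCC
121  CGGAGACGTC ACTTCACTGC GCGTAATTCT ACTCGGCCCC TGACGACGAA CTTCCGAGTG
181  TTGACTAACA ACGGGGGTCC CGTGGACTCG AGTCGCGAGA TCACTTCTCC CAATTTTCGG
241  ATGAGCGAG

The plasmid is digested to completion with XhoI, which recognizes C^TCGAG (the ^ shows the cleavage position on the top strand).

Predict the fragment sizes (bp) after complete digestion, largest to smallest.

199, 50 bp

XhoI sites (CTCGAG) start at positions 8, 207.
XhoI cuts after the first base of each site, so after positions 8, 207.
Circular molecule, 2 cuts → 2 fragments:
  9–207 → 199 bp
  208–249 then 1–8 → 42 + 8 = 50 bp
Sorted largest to smallest: 199, 50 bp.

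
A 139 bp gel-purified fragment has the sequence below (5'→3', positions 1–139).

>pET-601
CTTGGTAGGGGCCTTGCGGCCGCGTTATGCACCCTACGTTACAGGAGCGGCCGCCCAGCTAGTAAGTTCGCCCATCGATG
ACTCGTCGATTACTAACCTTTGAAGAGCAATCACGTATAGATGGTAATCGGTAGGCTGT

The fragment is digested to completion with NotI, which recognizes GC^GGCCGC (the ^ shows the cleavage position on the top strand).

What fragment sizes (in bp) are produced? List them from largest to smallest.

NotI sites (GCGGCCGC) start at positions 16, 47.
NotI cuts after base 2 of each site, so after positions 17, 48.
Linear molecule, 2 cuts → 3 fragments:
  1–17 → 17 bp
  18–48 → 31 bp
  49–139 → 91 bp
Sorted largest to smallest: 91, 31, 17 bp.

91, 31, 17 bp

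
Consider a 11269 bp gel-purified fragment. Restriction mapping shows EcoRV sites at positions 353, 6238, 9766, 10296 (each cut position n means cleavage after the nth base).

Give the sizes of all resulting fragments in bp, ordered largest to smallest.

5885, 3528, 973, 530, 353 bp

Linear molecule, 4 cuts → 5 fragments:
  353 − 0 = 353 bp
  6238 − 353 = 5885 bp
  9766 − 6238 = 3528 bp
  10296 − 9766 = 530 bp
  11269 − 10296 = 973 bp
Sorted largest to smallest: 5885, 3528, 973, 530, 353 bp.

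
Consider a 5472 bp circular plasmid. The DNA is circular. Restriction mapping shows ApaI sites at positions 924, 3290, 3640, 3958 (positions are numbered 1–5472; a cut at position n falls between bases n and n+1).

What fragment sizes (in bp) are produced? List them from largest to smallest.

2438, 2366, 350, 318 bp

Circular molecule, 4 cuts → 4 fragments:
  3290 − 924 = 2366 bp
  3640 − 3290 = 350 bp
  3958 − 3640 = 318 bp
  wrap: 5472 − 3958 + 924 = 2438 bp
Sorted largest to smallest: 2438, 2366, 350, 318 bp.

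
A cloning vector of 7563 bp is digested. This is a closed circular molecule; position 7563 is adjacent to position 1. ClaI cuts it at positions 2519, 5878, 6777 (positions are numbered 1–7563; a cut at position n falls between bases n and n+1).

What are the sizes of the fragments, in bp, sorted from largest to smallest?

3359, 3305, 899 bp

Circular molecule, 3 cuts → 3 fragments:
  5878 − 2519 = 3359 bp
  6777 − 5878 = 899 bp
  wrap: 7563 − 6777 + 2519 = 3305 bp
Sorted largest to smallest: 3359, 3305, 899 bp.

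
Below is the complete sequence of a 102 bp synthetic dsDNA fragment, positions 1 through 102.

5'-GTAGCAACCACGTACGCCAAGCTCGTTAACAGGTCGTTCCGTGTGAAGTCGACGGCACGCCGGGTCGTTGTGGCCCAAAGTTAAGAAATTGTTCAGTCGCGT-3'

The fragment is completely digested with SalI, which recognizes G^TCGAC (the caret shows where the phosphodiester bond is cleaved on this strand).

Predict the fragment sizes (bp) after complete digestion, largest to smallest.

The SalI site (GTCGAC) starts at position 48.
SalI cuts after the first base of each site, so after position 48.
Linear molecule, 1 cut → 2 fragments:
  1–48 → 48 bp
  49–102 → 54 bp
Sorted largest to smallest: 54, 48 bp.

54, 48 bp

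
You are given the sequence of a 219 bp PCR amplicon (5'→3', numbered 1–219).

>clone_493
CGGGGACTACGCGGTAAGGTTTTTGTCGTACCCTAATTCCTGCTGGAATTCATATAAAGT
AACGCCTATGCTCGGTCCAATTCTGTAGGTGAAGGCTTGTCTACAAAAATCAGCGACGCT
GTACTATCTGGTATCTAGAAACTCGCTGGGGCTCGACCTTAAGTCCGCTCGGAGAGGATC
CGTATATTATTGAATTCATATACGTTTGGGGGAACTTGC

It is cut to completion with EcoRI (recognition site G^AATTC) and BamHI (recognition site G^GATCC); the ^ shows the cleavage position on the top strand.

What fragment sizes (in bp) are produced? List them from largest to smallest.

130, 46, 27, 16 bp

EcoRI sites (GAATTC) start at positions 46, 192.
EcoRI cuts after the first base of each site, so after positions 46, 192.
The BamHI site (GGATCC) starts at position 176.
BamHI cuts after the first base of each site, so after position 176.
Combined cut positions: 46, 176, 192.
Linear molecule, 3 cuts → 4 fragments:
  1–46 → 46 bp
  47–176 → 130 bp
  177–192 → 16 bp
  193–219 → 27 bp
Sorted largest to smallest: 130, 46, 27, 16 bp.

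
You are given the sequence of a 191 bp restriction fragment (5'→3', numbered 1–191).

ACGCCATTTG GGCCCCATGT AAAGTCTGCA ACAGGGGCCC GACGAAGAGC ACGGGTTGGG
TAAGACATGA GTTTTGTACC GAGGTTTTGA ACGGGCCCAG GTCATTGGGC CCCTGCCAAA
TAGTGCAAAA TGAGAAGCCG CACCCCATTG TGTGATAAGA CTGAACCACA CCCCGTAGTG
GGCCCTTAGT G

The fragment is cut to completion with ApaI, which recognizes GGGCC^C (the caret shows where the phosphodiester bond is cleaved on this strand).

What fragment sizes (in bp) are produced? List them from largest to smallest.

ApaI sites (GGGCCC) start at positions 10, 35, 93, 107, 180.
ApaI cuts after base 5 of each site (before the last base), so after positions 14, 39, 97, 111, 184.
Linear molecule, 5 cuts → 6 fragments:
  1–14 → 14 bp
  15–39 → 25 bp
  40–97 → 58 bp
  98–111 → 14 bp
  112–184 → 73 bp
  185–191 → 7 bp
Sorted largest to smallest: 73, 58, 25, 14, 14, 7 bp.

73, 58, 25, 14, 14, 7 bp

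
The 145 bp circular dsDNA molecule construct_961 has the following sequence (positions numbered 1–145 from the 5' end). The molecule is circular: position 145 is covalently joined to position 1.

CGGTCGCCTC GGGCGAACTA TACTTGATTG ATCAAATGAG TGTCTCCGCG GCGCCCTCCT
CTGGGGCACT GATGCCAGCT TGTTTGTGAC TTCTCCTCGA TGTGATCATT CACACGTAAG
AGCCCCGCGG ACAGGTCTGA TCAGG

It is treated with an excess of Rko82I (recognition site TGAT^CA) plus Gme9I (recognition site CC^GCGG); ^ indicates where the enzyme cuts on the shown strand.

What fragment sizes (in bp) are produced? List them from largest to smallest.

Rko82I sites (TGATCA) start at positions 29, 103, 138.
Rko82I cuts after base 4 of each site, so after positions 32, 106, 141.
Gme9I sites (CCGCGG) start at positions 46, 125.
Gme9I cuts after base 2 of each site, so after positions 47, 126.
Combined cut positions: 32, 47, 106, 126, 141.
Circular molecule, 5 cuts → 5 fragments:
  33–47 → 15 bp
  48–106 → 59 bp
  107–126 → 20 bp
  127–141 → 15 bp
  142–145 then 1–32 → 4 + 32 = 36 bp
Sorted largest to smallest: 59, 36, 20, 15, 15 bp.

59, 36, 20, 15, 15 bp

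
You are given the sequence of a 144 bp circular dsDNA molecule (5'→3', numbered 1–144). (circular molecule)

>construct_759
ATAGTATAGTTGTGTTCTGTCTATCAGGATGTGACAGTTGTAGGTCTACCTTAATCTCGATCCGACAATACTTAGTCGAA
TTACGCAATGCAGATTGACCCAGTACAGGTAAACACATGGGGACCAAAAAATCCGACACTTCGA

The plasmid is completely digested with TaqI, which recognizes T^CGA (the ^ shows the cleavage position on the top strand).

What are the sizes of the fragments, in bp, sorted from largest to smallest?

TaqI sites (TCGA) start at positions 57, 76, 141.
TaqI cuts after the first base of each site, so after positions 57, 76, 141.
Circular molecule, 3 cuts → 3 fragments:
  58–76 → 19 bp
  77–141 → 65 bp
  142–144 then 1–57 → 3 + 57 = 60 bp
Sorted largest to smallest: 65, 60, 19 bp.

65, 60, 19 bp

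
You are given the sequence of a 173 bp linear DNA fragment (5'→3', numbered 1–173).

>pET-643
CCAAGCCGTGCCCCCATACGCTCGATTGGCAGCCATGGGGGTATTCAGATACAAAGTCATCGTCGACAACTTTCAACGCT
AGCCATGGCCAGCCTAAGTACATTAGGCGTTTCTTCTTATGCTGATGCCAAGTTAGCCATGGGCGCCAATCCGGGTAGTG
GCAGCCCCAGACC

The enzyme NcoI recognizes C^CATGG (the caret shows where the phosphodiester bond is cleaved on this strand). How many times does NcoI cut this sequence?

3

CCATGG occurs starting at positions 33, 83, 137.
NcoI cuts at 3 sites.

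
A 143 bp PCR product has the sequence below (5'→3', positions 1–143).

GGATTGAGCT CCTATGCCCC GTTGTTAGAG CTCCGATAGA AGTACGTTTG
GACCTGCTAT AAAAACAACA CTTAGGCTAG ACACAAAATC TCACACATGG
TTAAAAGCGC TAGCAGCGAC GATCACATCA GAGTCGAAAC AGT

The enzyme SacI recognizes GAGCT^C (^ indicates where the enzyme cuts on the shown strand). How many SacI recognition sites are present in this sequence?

GAGCTC occurs starting at positions 6, 28.
SacI cuts at 2 sites.

2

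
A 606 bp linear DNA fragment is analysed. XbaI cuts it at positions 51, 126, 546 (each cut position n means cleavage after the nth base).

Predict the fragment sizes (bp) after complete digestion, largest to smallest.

Linear molecule, 3 cuts → 4 fragments:
  51 − 0 = 51 bp
  126 − 51 = 75 bp
  546 − 126 = 420 bp
  606 − 546 = 60 bp
Sorted largest to smallest: 420, 75, 60, 51 bp.

420, 75, 60, 51 bp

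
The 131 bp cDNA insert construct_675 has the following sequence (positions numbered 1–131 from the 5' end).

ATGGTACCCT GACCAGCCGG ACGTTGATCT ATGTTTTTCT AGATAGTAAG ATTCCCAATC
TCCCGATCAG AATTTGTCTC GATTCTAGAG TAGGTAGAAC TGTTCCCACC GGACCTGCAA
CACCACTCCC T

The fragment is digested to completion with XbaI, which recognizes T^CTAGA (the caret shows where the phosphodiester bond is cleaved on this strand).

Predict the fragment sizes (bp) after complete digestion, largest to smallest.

XbaI sites (TCTAGA) start at positions 38, 84.
XbaI cuts after the first base of each site, so after positions 38, 84.
Linear molecule, 2 cuts → 3 fragments:
  1–38 → 38 bp
  39–84 → 46 bp
  85–131 → 47 bp
Sorted largest to smallest: 47, 46, 38 bp.

47, 46, 38 bp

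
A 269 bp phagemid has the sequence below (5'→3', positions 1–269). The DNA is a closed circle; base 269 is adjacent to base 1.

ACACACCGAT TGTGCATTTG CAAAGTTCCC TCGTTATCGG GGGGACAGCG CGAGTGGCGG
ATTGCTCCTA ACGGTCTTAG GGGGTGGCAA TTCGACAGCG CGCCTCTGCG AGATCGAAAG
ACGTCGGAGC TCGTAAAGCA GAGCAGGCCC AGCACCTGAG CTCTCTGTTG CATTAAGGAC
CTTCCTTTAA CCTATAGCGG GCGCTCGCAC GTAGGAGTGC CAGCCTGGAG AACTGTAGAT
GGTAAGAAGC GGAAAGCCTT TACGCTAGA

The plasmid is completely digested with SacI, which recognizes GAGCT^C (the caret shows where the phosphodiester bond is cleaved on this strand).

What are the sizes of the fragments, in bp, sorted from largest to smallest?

238, 31 bp

SacI sites (GAGCTC) start at positions 127, 158.
SacI cuts after base 5 of each site (before the last base), so after positions 131, 162.
Circular molecule, 2 cuts → 2 fragments:
  132–162 → 31 bp
  163–269 then 1–131 → 107 + 131 = 238 bp
Sorted largest to smallest: 238, 31 bp.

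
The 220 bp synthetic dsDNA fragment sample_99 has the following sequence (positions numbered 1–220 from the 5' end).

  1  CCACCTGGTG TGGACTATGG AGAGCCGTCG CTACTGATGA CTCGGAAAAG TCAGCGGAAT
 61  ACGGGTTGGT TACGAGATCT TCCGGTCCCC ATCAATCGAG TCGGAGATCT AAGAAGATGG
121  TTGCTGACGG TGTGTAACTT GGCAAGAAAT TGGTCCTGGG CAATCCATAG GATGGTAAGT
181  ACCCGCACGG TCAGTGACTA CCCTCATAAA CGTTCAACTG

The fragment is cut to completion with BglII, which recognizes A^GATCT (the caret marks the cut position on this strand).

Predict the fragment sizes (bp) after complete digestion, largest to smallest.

115, 75, 30 bp

BglII sites (AGATCT) start at positions 75, 105.
BglII cuts after the first base of each site, so after positions 75, 105.
Linear molecule, 2 cuts → 3 fragments:
  1–75 → 75 bp
  76–105 → 30 bp
  106–220 → 115 bp
Sorted largest to smallest: 115, 75, 30 bp.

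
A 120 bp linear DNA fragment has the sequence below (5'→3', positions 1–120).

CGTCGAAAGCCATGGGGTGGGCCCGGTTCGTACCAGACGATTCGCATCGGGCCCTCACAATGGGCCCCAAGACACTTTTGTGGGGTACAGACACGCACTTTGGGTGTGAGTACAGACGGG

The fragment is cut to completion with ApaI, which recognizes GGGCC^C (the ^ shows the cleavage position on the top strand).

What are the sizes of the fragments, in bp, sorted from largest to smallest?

54, 30, 23, 13 bp

ApaI sites (GGGCCC) start at positions 19, 49, 62.
ApaI cuts after base 5 of each site (before the last base), so after positions 23, 53, 66.
Linear molecule, 3 cuts → 4 fragments:
  1–23 → 23 bp
  24–53 → 30 bp
  54–66 → 13 bp
  67–120 → 54 bp
Sorted largest to smallest: 54, 30, 23, 13 bp.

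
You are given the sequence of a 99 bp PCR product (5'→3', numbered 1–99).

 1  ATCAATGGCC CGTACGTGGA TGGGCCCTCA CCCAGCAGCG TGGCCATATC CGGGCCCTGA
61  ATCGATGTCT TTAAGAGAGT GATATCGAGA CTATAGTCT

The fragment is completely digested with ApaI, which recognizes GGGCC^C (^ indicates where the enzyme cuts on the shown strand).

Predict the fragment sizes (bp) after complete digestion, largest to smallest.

43, 30, 26 bp

ApaI sites (GGGCCC) start at positions 22, 52.
ApaI cuts after base 5 of each site (before the last base), so after positions 26, 56.
Linear molecule, 2 cuts → 3 fragments:
  1–26 → 26 bp
  27–56 → 30 bp
  57–99 → 43 bp
Sorted largest to smallest: 43, 30, 26 bp.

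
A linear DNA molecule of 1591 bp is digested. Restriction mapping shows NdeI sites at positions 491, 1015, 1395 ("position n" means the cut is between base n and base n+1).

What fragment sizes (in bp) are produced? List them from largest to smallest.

Linear molecule, 3 cuts → 4 fragments:
  491 − 0 = 491 bp
  1015 − 491 = 524 bp
  1395 − 1015 = 380 bp
  1591 − 1395 = 196 bp
Sorted largest to smallest: 524, 491, 380, 196 bp.

524, 491, 380, 196 bp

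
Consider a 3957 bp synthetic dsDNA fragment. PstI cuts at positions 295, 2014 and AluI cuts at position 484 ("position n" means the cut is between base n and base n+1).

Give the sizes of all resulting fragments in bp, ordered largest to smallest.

1943, 1530, 295, 189 bp

Combined cut positions (sorted): 295, 484, 2014.
Linear molecule, 3 cuts → 4 fragments:
  295 − 0 = 295 bp
  484 − 295 = 189 bp
  2014 − 484 = 1530 bp
  3957 − 2014 = 1943 bp
Sorted largest to smallest: 1943, 1530, 295, 189 bp.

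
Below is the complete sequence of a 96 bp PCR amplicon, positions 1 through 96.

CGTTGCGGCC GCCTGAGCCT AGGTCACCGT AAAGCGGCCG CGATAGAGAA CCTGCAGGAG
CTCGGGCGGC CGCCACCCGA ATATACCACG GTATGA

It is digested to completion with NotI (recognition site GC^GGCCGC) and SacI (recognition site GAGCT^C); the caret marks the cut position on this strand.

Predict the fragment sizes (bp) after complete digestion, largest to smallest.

29, 29, 27, 6, 5 bp

NotI sites (GCGGCCGC) start at positions 5, 34, 66.
NotI cuts after base 2 of each site, so after positions 6, 35, 67.
The SacI site (GAGCTC) starts at position 58.
SacI cuts after base 5 of each site (before the last base), so after position 62.
Combined cut positions: 6, 35, 62, 67.
Linear molecule, 4 cuts → 5 fragments:
  1–6 → 6 bp
  7–35 → 29 bp
  36–62 → 27 bp
  63–67 → 5 bp
  68–96 → 29 bp
Sorted largest to smallest: 29, 29, 27, 6, 5 bp.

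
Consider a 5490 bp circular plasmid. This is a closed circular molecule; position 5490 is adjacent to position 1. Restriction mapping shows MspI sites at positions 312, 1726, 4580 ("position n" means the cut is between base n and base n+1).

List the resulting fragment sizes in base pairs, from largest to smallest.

Circular molecule, 3 cuts → 3 fragments:
  1726 − 312 = 1414 bp
  4580 − 1726 = 2854 bp
  wrap: 5490 − 4580 + 312 = 1222 bp
Sorted largest to smallest: 2854, 1414, 1222 bp.

2854, 1414, 1222 bp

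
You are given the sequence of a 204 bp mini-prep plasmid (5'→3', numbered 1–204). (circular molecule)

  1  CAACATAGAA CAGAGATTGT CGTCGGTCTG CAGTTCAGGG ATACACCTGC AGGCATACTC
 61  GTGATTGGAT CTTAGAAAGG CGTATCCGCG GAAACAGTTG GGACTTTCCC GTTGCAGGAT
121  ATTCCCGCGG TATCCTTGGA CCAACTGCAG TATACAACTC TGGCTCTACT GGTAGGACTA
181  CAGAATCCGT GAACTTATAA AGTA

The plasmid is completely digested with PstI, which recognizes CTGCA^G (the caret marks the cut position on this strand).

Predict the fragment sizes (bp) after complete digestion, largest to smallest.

PstI sites (CTGCAG) start at positions 28, 47, 145.
PstI cuts after base 5 of each site (before the last base), so after positions 32, 51, 149.
Circular molecule, 3 cuts → 3 fragments:
  33–51 → 19 bp
  52–149 → 98 bp
  150–204 then 1–32 → 55 + 32 = 87 bp
Sorted largest to smallest: 98, 87, 19 bp.

98, 87, 19 bp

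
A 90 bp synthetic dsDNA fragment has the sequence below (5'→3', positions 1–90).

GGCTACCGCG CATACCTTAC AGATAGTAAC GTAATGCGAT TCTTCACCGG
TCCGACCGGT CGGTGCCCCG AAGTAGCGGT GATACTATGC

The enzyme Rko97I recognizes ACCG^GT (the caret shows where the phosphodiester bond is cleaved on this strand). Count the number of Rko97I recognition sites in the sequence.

2

ACCGGT occurs starting at positions 46, 55.
Rko97I cuts at 2 sites.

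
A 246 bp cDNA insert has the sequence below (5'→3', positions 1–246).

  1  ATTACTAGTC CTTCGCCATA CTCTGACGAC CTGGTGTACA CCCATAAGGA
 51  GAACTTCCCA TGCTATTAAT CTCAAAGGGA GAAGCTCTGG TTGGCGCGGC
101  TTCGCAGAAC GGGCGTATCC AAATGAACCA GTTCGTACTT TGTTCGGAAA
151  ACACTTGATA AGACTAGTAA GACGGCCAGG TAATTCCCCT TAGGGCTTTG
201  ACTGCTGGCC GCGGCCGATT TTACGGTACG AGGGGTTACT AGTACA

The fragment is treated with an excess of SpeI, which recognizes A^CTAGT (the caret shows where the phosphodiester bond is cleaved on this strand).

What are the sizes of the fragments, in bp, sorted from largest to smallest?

159, 75, 8, 4 bp

SpeI sites (ACTAGT) start at positions 4, 163, 238.
SpeI cuts after the first base of each site, so after positions 4, 163, 238.
Linear molecule, 3 cuts → 4 fragments:
  1–4 → 4 bp
  5–163 → 159 bp
  164–238 → 75 bp
  239–246 → 8 bp
Sorted largest to smallest: 159, 75, 8, 4 bp.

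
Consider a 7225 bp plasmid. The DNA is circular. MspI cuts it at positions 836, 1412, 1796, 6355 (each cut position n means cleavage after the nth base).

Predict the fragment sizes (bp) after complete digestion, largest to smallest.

4559, 1706, 576, 384 bp

Circular molecule, 4 cuts → 4 fragments:
  1412 − 836 = 576 bp
  1796 − 1412 = 384 bp
  6355 − 1796 = 4559 bp
  wrap: 7225 − 6355 + 836 = 1706 bp
Sorted largest to smallest: 4559, 1706, 576, 384 bp.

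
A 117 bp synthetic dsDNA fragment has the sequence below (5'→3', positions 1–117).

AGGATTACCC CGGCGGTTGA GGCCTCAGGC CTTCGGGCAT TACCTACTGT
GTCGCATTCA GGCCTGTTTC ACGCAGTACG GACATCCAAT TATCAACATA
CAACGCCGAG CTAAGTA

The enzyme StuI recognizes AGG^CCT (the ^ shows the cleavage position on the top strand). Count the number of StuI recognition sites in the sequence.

AGGCCT occurs starting at positions 20, 27, 60.
StuI cuts at 3 sites.

3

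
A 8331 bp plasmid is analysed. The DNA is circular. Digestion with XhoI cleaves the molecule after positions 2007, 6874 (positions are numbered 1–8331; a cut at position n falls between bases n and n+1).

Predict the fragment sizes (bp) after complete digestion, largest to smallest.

Circular molecule, 2 cuts → 2 fragments:
  6874 − 2007 = 4867 bp
  wrap: 8331 − 6874 + 2007 = 3464 bp
Sorted largest to smallest: 4867, 3464 bp.

4867, 3464 bp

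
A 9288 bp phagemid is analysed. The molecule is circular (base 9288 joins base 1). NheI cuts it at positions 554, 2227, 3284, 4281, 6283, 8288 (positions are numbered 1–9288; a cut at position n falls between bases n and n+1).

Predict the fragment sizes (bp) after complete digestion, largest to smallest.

2005, 2002, 1673, 1554, 1057, 997 bp

Circular molecule, 6 cuts → 6 fragments:
  2227 − 554 = 1673 bp
  3284 − 2227 = 1057 bp
  4281 − 3284 = 997 bp
  6283 − 4281 = 2002 bp
  8288 − 6283 = 2005 bp
  wrap: 9288 − 8288 + 554 = 1554 bp
Sorted largest to smallest: 2005, 2002, 1673, 1554, 1057, 997 bp.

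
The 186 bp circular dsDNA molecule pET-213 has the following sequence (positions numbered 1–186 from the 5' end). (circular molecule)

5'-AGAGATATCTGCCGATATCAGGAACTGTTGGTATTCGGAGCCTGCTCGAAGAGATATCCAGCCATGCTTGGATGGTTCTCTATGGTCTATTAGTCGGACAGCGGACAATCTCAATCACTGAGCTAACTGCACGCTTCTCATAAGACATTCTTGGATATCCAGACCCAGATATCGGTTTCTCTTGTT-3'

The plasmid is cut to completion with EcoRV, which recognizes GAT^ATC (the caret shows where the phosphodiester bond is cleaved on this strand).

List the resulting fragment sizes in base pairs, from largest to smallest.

EcoRV sites (GATATC) start at positions 4, 14, 53, 154, 168.
EcoRV cuts after base 3 of each site, so after positions 6, 16, 55, 156, 170.
Circular molecule, 5 cuts → 5 fragments:
  7–16 → 10 bp
  17–55 → 39 bp
  56–156 → 101 bp
  157–170 → 14 bp
  171–186 then 1–6 → 16 + 6 = 22 bp
Sorted largest to smallest: 101, 39, 22, 14, 10 bp.

101, 39, 22, 14, 10 bp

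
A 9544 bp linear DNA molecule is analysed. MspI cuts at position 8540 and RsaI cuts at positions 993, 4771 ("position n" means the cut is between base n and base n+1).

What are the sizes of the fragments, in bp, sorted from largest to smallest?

Combined cut positions (sorted): 993, 4771, 8540.
Linear molecule, 3 cuts → 4 fragments:
  993 − 0 = 993 bp
  4771 − 993 = 3778 bp
  8540 − 4771 = 3769 bp
  9544 − 8540 = 1004 bp
Sorted largest to smallest: 3778, 3769, 1004, 993 bp.

3778, 3769, 1004, 993 bp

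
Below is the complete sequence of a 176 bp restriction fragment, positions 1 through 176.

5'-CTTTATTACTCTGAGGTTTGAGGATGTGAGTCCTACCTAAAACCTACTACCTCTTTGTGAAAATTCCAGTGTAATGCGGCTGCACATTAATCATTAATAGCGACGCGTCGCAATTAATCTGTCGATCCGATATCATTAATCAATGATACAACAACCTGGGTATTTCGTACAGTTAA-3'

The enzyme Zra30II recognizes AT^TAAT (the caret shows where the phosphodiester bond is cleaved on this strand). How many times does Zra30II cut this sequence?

ATTAAT occurs starting at positions 86, 93, 113, 135.
Zra30II cuts at 4 sites.

4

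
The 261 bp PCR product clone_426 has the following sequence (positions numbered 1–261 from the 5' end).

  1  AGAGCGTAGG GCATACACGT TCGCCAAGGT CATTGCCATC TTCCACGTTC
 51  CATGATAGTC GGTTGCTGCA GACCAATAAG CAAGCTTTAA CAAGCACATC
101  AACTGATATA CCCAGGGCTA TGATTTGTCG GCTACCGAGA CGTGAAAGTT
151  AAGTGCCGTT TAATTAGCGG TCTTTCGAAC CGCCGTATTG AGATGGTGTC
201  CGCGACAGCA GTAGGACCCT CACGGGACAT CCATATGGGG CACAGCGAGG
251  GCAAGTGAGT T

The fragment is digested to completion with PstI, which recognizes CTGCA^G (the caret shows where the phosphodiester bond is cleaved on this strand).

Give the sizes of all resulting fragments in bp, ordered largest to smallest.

The PstI site (CTGCAG) starts at position 66.
PstI cuts after base 5 of each site (before the last base), so after position 70.
Linear molecule, 1 cut → 2 fragments:
  1–70 → 70 bp
  71–261 → 191 bp
Sorted largest to smallest: 191, 70 bp.

191, 70 bp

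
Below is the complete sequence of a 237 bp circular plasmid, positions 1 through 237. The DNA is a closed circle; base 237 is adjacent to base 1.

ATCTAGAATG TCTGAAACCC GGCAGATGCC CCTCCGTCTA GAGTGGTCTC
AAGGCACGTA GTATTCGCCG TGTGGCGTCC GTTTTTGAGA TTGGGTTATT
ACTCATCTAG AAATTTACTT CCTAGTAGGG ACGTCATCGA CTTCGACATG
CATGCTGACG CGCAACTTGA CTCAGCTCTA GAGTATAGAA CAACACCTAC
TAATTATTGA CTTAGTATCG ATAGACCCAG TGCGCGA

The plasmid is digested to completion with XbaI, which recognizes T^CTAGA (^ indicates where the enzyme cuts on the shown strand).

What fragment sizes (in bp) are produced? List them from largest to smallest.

XbaI sites (TCTAGA) start at positions 2, 37, 106, 177.
XbaI cuts after the first base of each site, so after positions 2, 37, 106, 177.
Circular molecule, 4 cuts → 4 fragments:
  3–37 → 35 bp
  38–106 → 69 bp
  107–177 → 71 bp
  178–237 then 1–2 → 60 + 2 = 62 bp
Sorted largest to smallest: 71, 69, 62, 35 bp.

71, 69, 62, 35 bp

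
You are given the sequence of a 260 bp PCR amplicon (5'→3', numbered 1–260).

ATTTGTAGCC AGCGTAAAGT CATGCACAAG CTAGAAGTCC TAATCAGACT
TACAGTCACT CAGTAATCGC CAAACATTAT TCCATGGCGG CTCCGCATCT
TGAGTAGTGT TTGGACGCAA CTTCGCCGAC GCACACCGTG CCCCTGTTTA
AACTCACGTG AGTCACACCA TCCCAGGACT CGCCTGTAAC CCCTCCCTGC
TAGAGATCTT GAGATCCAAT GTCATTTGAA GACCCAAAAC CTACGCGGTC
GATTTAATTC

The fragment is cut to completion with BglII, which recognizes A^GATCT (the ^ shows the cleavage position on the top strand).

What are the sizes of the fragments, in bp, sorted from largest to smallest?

204, 56 bp

The BglII site (AGATCT) starts at position 204.
BglII cuts after the first base of each site, so after position 204.
Linear molecule, 1 cut → 2 fragments:
  1–204 → 204 bp
  205–260 → 56 bp
Sorted largest to smallest: 204, 56 bp.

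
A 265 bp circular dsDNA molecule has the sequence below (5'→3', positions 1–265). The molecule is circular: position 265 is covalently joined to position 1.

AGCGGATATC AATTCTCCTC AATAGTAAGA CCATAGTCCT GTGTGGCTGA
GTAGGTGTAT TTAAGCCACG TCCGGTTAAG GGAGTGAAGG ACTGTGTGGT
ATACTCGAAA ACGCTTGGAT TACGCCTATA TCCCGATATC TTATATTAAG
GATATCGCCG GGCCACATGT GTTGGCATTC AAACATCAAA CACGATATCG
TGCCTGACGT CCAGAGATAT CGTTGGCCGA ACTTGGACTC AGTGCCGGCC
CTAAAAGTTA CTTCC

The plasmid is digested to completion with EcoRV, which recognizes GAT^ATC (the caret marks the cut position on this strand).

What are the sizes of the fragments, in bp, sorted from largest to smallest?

EcoRV sites (GATATC) start at positions 5, 135, 151, 194, 216.
EcoRV cuts after base 3 of each site, so after positions 7, 137, 153, 196, 218.
Circular molecule, 5 cuts → 5 fragments:
  8–137 → 130 bp
  138–153 → 16 bp
  154–196 → 43 bp
  197–218 → 22 bp
  219–265 then 1–7 → 47 + 7 = 54 bp
Sorted largest to smallest: 130, 54, 43, 22, 16 bp.

130, 54, 43, 22, 16 bp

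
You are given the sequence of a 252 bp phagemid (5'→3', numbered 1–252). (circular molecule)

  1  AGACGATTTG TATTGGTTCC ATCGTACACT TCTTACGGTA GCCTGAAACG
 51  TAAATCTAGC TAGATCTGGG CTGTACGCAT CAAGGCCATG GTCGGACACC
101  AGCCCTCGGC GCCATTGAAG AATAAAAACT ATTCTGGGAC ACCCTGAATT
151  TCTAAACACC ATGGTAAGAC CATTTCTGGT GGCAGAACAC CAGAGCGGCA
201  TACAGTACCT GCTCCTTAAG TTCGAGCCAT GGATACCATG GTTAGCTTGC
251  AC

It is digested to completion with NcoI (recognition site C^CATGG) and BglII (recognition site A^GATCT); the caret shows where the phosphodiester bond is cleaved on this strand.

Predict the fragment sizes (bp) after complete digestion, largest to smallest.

NcoI sites (CCATGG) start at positions 86, 159, 227, 236.
NcoI cuts after the first base of each site, so after positions 86, 159, 227, 236.
The BglII site (AGATCT) starts at position 62.
BglII cuts after the first base of each site, so after position 62.
Combined cut positions: 62, 86, 159, 227, 236.
Circular molecule, 5 cuts → 5 fragments:
  63–86 → 24 bp
  87–159 → 73 bp
  160–227 → 68 bp
  228–236 → 9 bp
  237–252 then 1–62 → 16 + 62 = 78 bp
Sorted largest to smallest: 78, 73, 68, 24, 9 bp.

78, 73, 68, 24, 9 bp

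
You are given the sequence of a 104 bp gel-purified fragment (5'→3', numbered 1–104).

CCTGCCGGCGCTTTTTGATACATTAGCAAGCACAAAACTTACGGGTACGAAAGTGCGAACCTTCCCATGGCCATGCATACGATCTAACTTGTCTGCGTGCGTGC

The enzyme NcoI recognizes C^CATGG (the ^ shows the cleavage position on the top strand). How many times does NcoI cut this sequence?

CCATGG occurs starting at position 65.
NcoI cuts at 1 site.

1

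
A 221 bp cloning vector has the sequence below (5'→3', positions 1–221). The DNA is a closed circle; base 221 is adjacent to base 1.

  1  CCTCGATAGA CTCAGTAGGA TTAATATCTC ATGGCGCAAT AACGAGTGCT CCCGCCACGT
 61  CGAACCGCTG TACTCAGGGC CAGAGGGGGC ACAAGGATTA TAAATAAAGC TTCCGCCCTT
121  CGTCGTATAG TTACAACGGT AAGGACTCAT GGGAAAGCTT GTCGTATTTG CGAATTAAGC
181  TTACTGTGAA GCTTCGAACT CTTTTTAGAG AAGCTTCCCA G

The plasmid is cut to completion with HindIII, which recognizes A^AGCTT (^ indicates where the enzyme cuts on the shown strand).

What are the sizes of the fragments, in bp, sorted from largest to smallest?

HindIII sites (AAGCTT) start at positions 107, 155, 177, 189, 211.
HindIII cuts after the first base of each site, so after positions 107, 155, 177, 189, 211.
Circular molecule, 5 cuts → 5 fragments:
  108–155 → 48 bp
  156–177 → 22 bp
  178–189 → 12 bp
  190–211 → 22 bp
  212–221 then 1–107 → 10 + 107 = 117 bp
Sorted largest to smallest: 117, 48, 22, 22, 12 bp.

117, 48, 22, 22, 12 bp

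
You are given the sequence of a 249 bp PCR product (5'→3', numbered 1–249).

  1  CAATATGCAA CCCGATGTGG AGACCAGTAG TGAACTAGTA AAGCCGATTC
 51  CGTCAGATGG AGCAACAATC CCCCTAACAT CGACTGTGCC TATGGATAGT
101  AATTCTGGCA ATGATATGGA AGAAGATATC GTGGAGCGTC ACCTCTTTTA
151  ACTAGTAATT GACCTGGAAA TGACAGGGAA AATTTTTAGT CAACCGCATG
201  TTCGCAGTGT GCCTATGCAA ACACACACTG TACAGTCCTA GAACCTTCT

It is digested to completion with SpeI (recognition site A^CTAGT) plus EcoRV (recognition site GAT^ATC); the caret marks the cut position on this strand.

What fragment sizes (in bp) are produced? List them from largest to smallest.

SpeI sites (ACTAGT) start at positions 34, 151.
SpeI cuts after the first base of each site, so after positions 34, 151.
The EcoRV site (GATATC) starts at position 125.
EcoRV cuts after base 3 of each site, so after position 127.
Combined cut positions: 34, 127, 151.
Linear molecule, 3 cuts → 4 fragments:
  1–34 → 34 bp
  35–127 → 93 bp
  128–151 → 24 bp
  152–249 → 98 bp
Sorted largest to smallest: 98, 93, 34, 24 bp.

98, 93, 34, 24 bp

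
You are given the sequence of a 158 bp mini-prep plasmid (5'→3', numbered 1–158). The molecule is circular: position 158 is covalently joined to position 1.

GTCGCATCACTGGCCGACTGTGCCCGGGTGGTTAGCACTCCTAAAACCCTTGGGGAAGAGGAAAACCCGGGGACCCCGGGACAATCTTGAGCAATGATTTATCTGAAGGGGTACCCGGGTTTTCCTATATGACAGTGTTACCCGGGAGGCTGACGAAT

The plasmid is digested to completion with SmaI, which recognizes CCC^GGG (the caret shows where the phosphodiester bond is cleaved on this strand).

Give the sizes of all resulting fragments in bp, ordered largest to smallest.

SmaI sites (CCCGGG) start at positions 23, 66, 75, 114, 141.
SmaI cuts after base 3 of each site, so after positions 25, 68, 77, 116, 143.
Circular molecule, 5 cuts → 5 fragments:
  26–68 → 43 bp
  69–77 → 9 bp
  78–116 → 39 bp
  117–143 → 27 bp
  144–158 then 1–25 → 15 + 25 = 40 bp
Sorted largest to smallest: 43, 40, 39, 27, 9 bp.

43, 40, 39, 27, 9 bp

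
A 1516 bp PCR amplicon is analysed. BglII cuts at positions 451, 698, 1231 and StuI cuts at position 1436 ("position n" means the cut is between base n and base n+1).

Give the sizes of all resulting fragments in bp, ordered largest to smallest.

Combined cut positions (sorted): 451, 698, 1231, 1436.
Linear molecule, 4 cuts → 5 fragments:
  451 − 0 = 451 bp
  698 − 451 = 247 bp
  1231 − 698 = 533 bp
  1436 − 1231 = 205 bp
  1516 − 1436 = 80 bp
Sorted largest to smallest: 533, 451, 247, 205, 80 bp.

533, 451, 247, 205, 80 bp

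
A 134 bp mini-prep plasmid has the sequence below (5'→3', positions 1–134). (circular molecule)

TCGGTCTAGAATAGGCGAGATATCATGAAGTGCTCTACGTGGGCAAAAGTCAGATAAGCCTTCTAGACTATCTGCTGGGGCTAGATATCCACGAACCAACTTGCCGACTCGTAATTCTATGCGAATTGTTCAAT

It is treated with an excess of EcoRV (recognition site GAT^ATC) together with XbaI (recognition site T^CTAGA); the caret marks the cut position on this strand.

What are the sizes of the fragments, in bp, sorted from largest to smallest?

EcoRV sites (GATATC) start at positions 19, 84.
EcoRV cuts after base 3 of each site, so after positions 21, 86.
XbaI sites (TCTAGA) start at positions 5, 62.
XbaI cuts after the first base of each site, so after positions 5, 62.
Combined cut positions: 5, 21, 62, 86.
Circular molecule, 4 cuts → 4 fragments:
  6–21 → 16 bp
  22–62 → 41 bp
  63–86 → 24 bp
  87–134 then 1–5 → 48 + 5 = 53 bp
Sorted largest to smallest: 53, 41, 24, 16 bp.

53, 41, 24, 16 bp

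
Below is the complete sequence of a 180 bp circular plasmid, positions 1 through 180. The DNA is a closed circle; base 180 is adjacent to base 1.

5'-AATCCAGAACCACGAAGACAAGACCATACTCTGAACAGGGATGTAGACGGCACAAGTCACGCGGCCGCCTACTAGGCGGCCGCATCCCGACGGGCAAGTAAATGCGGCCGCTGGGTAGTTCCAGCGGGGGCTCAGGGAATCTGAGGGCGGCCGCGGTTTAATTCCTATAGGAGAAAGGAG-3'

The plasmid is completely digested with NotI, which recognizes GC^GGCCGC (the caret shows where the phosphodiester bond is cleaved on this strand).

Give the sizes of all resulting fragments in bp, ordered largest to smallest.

NotI sites (GCGGCCGC) start at positions 61, 76, 104, 147.
NotI cuts after base 2 of each site, so after positions 62, 77, 105, 148.
Circular molecule, 4 cuts → 4 fragments:
  63–77 → 15 bp
  78–105 → 28 bp
  106–148 → 43 bp
  149–180 then 1–62 → 32 + 62 = 94 bp
Sorted largest to smallest: 94, 43, 28, 15 bp.

94, 43, 28, 15 bp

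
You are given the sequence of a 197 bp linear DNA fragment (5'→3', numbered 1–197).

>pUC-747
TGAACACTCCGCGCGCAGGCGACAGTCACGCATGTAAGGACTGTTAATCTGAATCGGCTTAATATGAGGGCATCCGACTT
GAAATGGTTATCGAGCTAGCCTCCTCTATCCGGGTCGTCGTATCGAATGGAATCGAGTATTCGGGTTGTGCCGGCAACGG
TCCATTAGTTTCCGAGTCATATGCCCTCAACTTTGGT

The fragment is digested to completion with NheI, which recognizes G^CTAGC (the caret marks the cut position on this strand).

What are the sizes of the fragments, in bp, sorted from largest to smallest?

The NheI site (GCTAGC) starts at position 95.
NheI cuts after the first base of each site, so after position 95.
Linear molecule, 1 cut → 2 fragments:
  1–95 → 95 bp
  96–197 → 102 bp
Sorted largest to smallest: 102, 95 bp.

102, 95 bp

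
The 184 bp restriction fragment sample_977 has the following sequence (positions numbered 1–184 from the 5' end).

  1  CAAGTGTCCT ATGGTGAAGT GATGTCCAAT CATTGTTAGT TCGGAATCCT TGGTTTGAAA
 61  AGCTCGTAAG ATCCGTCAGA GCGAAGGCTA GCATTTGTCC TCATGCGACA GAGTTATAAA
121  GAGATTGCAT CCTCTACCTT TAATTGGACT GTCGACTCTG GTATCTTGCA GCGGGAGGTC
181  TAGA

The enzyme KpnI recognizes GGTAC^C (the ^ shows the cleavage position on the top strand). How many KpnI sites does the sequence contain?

No occurrence of GGTACC is present in the sequence.
KpnI does not cut: 0 sites.

0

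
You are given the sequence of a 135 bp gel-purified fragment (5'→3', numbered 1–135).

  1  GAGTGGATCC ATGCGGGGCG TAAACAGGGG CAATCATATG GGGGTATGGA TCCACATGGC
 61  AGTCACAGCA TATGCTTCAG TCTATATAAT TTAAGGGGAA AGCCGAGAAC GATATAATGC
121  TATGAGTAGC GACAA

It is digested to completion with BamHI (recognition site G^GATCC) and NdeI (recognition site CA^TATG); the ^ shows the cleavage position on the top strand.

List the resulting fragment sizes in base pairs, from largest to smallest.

65, 31, 22, 12, 5 bp

BamHI sites (GGATCC) start at positions 5, 48.
BamHI cuts after the first base of each site, so after positions 5, 48.
NdeI sites (CATATG) start at positions 35, 69.
NdeI cuts after base 2 of each site, so after positions 36, 70.
Combined cut positions: 5, 36, 48, 70.
Linear molecule, 4 cuts → 5 fragments:
  1–5 → 5 bp
  6–36 → 31 bp
  37–48 → 12 bp
  49–70 → 22 bp
  71–135 → 65 bp
Sorted largest to smallest: 65, 31, 22, 12, 5 bp.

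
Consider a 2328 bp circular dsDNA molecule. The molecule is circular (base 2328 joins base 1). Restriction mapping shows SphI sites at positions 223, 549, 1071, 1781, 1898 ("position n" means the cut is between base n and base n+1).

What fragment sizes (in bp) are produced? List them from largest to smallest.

Circular molecule, 5 cuts → 5 fragments:
  549 − 223 = 326 bp
  1071 − 549 = 522 bp
  1781 − 1071 = 710 bp
  1898 − 1781 = 117 bp
  wrap: 2328 − 1898 + 223 = 653 bp
Sorted largest to smallest: 710, 653, 522, 326, 117 bp.

710, 653, 522, 326, 117 bp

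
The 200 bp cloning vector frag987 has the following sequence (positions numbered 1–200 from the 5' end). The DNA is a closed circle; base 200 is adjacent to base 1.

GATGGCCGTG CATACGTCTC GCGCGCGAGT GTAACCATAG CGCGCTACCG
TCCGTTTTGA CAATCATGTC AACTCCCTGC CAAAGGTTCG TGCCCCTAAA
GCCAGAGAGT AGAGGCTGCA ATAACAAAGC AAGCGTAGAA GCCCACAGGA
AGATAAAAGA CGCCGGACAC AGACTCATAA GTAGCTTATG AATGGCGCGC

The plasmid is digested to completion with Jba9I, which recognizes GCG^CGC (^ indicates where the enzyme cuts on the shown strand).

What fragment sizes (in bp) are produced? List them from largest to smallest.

Jba9I sites (GCGCGC) start at positions 21, 40, 195.
Jba9I cuts after base 3 of each site, so after positions 23, 42, 197.
Circular molecule, 3 cuts → 3 fragments:
  24–42 → 19 bp
  43–197 → 155 bp
  198–200 then 1–23 → 3 + 23 = 26 bp
Sorted largest to smallest: 155, 26, 19 bp.

155, 26, 19 bp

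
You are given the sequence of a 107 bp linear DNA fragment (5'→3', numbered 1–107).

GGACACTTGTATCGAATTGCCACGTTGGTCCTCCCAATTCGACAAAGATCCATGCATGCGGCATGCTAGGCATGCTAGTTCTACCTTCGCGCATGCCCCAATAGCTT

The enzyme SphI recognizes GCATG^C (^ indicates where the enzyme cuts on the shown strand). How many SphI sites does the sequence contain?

4

GCATGC occurs starting at positions 54, 61, 70, 91.
SphI cuts at 4 sites.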